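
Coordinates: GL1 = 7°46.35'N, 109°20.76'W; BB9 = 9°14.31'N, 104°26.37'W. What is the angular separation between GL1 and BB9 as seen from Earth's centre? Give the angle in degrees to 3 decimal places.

5.069°

GL1: φ = +7.77250°, λ = -109.34600°
BB9: φ = +9.23850°, λ = -104.43950°
Δφ = 1.4660°,  Δλ = 4.9065°
a = sin²(Δφ/2) + cos φ₁ cos φ₂ sin²(Δλ/2) = 0.001955
c = 2·arcsin(√a) = 0.088470 rad = 5.0690°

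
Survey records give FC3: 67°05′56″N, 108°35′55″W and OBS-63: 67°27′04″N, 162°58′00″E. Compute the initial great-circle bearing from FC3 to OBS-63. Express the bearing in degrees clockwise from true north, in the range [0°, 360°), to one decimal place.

312.4°

FC3: φ = +67.09889°, λ = -108.59861°
OBS-63: φ = +67.45111°, λ = +162.96667°
Δλ = -88.4347°
y = sin Δλ · cos φ₂ = -0.383329
x = cos φ₁ sin φ₂ − sin φ₁ cos φ₂ cos Δλ = 0.349744
θ = atan2(y, x) = -47.6231° → 312.3769° (mod 360°)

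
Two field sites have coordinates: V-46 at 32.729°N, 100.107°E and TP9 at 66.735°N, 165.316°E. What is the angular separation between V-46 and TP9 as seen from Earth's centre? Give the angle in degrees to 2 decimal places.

Δφ = 34.0060°,  Δλ = 65.2090°
a = sin²(Δφ/2) + cos φ₁ cos φ₂ sin²(Δλ/2) = 0.181985
c = 2·arcsin(√a) = 0.881454 rad = 50.5036°

50.50°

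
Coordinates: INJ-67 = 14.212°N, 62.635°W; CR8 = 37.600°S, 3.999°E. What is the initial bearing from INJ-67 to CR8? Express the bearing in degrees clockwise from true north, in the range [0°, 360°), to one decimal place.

Δλ = 66.6340°
y = sin Δλ · cos φ₂ = 0.727314
x = cos φ₁ sin φ₂ − sin φ₁ cos φ₂ cos Δλ = -0.668616
θ = atan2(y, x) = 132.5922° → 132.5922° (mod 360°)

132.6°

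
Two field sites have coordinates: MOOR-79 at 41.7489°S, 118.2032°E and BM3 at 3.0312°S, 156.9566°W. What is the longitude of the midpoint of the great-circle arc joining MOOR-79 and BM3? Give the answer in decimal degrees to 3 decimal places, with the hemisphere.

168.158°E

Bx = cos φ₂ cos Δλ = 0.089808,  By = cos φ₂ sin Δλ = 0.994554
φₘ = atan2(sin φ₁ + sin φ₂, √((cos φ₁ + Bx)² + By²)) = -28.95302°
λₘ = λ₁ + atan2(By, cos φ₁ + Bx) = 168.15766°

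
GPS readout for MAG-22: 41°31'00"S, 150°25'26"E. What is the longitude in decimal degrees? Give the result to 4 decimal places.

150° + 25′/60 + 26″/3600 = 150 + 0.41667 + 0.00722 = 150.4239°

150.4239°E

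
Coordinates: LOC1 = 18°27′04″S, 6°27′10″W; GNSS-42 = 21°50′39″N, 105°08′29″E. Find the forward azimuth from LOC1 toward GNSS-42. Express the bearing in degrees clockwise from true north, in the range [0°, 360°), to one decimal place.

LOC1: φ = -18.45111°, λ = -6.45278°
GNSS-42: φ = +21.84417°, λ = +105.14139°
Δλ = 111.5942°
y = sin Δλ · cos φ₂ = 0.863053
x = cos φ₁ sin φ₂ − sin φ₁ cos φ₂ cos Δλ = 0.244840
θ = atan2(y, x) = 74.1619° → 74.1619° (mod 360°)

74.2°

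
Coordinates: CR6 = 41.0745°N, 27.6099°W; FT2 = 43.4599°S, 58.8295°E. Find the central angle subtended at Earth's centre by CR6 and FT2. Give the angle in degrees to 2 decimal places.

114.71°

Δφ = -84.5344°,  Δλ = 86.4394°
a = sin²(Δφ/2) + cos φ₁ cos φ₂ sin²(Δλ/2) = 0.708980
c = 2·arcsin(√a) = 2.001995 rad = 114.7059°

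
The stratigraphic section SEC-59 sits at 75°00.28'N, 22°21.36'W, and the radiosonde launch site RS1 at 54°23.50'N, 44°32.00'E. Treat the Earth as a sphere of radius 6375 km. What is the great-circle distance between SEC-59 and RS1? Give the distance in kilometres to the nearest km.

SEC-59: φ = +75.00467°, λ = -22.35600°
RS1: φ = +54.39167°, λ = +44.53333°
Δφ = -20.6130°,  Δλ = 66.8893°
a = sin²(Δφ/2) + cos φ₁ cos φ₂ sin²(Δλ/2) = 0.077769
c = 2·arcsin(√a) = 0.565237 rad = 32.3857°
d = R·c = 6375 × 0.565237 = 3603.4 km

3603 km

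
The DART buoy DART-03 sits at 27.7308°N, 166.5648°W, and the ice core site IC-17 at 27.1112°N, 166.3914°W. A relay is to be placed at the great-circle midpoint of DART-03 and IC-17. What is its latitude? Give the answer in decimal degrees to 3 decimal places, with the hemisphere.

Bx = cos φ₂ cos Δλ = 0.890120,  By = cos φ₂ sin Δλ = 0.002694
φₘ = atan2(sin φ₁ + sin φ₂, √((cos φ₁ + Bx)² + By²)) = 27.42103°
λₘ = λ₁ + atan2(By, cos φ₁ + Bx) = -166.47786°

27.421°N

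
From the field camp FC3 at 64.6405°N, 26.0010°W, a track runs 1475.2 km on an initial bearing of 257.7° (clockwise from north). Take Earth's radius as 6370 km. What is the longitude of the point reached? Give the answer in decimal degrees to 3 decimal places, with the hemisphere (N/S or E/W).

51.939°W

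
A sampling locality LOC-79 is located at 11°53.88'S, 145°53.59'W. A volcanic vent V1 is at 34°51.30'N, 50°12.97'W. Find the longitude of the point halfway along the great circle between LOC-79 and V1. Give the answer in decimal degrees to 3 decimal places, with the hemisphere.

LOC-79: φ = -11.89800°, λ = -145.89317°
V1: φ = +34.85500°, λ = -50.21617°
Bx = cos φ₂ cos Δλ = -0.081174,  By = cos φ₂ sin Δλ = 0.816576
φₘ = atan2(sin φ₁ + sin φ₂, √((cos φ₁ + Bx)² + By²)) = 16.75776°
λₘ = λ₁ + atan2(By, cos φ₁ + Bx) = -103.59115°

103.591°W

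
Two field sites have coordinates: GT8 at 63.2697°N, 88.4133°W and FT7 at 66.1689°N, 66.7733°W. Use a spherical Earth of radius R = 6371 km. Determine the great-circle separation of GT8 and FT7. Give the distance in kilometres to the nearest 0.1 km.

1070.7 km

Δφ = 2.8992°,  Δλ = 21.6400°
a = sin²(Δφ/2) + cos φ₁ cos φ₂ sin²(Δλ/2) = 0.007044
c = 2·arcsin(√a) = 0.168059 rad = 9.6291°
d = R·c = 6371 × 0.168059 = 1070.7 km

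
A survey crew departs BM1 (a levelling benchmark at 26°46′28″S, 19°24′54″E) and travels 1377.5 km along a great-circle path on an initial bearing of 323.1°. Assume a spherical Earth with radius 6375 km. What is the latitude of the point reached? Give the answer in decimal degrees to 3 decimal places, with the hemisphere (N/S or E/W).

16.674°S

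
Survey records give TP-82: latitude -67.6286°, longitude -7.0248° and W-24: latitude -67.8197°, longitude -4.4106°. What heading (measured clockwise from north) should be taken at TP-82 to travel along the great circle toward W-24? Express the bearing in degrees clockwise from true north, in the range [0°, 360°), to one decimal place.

Δλ = 2.6142°
y = sin Δλ · cos φ₂ = 0.017219
x = cos φ₁ sin φ₂ − sin φ₁ cos φ₂ cos Δλ = -0.003699
θ = atan2(y, x) = 102.1229° → 102.1229° (mod 360°)

102.1°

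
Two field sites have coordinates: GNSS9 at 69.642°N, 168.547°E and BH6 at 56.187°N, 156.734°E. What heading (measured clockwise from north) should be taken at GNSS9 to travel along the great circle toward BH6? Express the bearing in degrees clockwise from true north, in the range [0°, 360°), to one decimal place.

207.2°

Δλ = -11.8130°
y = sin Δλ · cos φ₂ = -0.113922
x = cos φ₁ sin φ₂ − sin φ₁ cos φ₂ cos Δλ = -0.221632
θ = atan2(y, x) = -152.7961° → 207.2039° (mod 360°)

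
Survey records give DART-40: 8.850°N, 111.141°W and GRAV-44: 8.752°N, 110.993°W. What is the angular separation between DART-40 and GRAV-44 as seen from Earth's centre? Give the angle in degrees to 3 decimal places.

0.176°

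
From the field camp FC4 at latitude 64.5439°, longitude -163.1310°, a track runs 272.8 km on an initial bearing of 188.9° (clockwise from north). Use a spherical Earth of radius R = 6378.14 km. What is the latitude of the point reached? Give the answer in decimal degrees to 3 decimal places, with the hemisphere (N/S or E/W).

δ = d/R = 272.8/6378.14 = 0.042771 rad
φ₂ = arcsin(sin φ₁ cos δ + cos φ₁ sin δ cos θ)
   = arcsin(0.90291·0.99909 + 0.42982·0.04276·-0.98796) = 62.12040°
λ₂ = λ₁ + atan2(sin θ sin δ cos φ₁, cos δ − sin φ₁ sin φ₂) = -163.94156°

62.120°N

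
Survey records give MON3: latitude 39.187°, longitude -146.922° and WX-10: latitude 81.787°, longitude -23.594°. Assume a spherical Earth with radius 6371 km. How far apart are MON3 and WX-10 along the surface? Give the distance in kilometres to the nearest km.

6186 km

Δφ = 42.6000°,  Δλ = 123.3280°
a = sin²(Δφ/2) + cos φ₁ cos φ₂ sin²(Δλ/2) = 0.217731
c = 2·arcsin(√a) = 0.970923 rad = 55.6298°
d = R·c = 6371 × 0.970923 = 6185.8 km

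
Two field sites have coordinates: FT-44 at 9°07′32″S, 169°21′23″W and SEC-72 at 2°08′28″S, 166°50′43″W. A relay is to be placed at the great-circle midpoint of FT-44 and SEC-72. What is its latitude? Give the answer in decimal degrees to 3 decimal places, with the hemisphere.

5.635°S

FT-44: φ = -9.12556°, λ = -169.35639°
SEC-72: φ = -2.14111°, λ = -166.84528°
Bx = cos φ₂ cos Δλ = 0.998342,  By = cos φ₂ sin Δλ = 0.043783
φₘ = atan2(sin φ₁ + sin φ₂, √((cos φ₁ + Bx)² + By²)) = -5.63468°
λₘ = λ₁ + atan2(By, cos φ₁ + Bx) = -168.09327°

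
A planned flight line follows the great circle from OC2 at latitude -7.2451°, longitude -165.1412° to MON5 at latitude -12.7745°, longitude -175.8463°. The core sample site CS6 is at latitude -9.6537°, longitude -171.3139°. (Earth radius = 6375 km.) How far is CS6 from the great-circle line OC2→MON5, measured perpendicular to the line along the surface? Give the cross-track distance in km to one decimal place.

δ₁₃ = central angle OC2→CS6 = 0.114548 rad  (haversine)
θ₁₃ = bearing OC2→CS6 = 248.038°,  θ₁₂ = bearing OC2→MON5 = 241.466°
dₓₜ = R·arcsin(sin δ₁₃ · sin(θ₁₃ − θ₁₂)) = 6375·arcsin(0.11430·sin(6.571°)) = 83.390 km
|dₓₜ| = 83.390 km

83.4 km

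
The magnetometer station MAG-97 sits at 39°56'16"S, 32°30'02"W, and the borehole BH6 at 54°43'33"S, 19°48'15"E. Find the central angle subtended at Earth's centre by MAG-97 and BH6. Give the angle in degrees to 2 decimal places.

MAG-97: φ = -39.93778°, λ = -32.50056°
BH6: φ = -54.72583°, λ = +19.80417°
Δφ = -14.7881°,  Δλ = 52.3047°
a = sin²(Δφ/2) + cos φ₁ cos φ₂ sin²(Δλ/2) = 0.102581
c = 2·arcsin(√a) = 0.652057 rad = 37.3601°

37.36°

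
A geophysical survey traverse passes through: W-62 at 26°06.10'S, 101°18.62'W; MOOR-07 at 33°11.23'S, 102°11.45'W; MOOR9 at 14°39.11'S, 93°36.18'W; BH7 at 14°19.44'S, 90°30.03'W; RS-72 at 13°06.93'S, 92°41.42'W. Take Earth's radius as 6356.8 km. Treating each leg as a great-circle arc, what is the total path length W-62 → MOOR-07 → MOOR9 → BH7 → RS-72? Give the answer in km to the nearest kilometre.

W-62: φ = -26.10167°, λ = -101.31033°
MOOR-07: φ = -33.18717°, λ = -102.19083°
MOOR9: φ = -14.65183°, λ = -93.60300°
BH7: φ = -14.32400°, λ = -90.50050°
RS-72: φ = -13.11550°, λ = -92.69033°
W-62→MOOR-07: c = 0.124383 rad, d = 790.68 km
MOOR-07→MOOR9: c = 0.350940 rad, d = 2230.86 km
MOOR9→BH7: c = 0.052738 rad, d = 335.24 km
BH7→RS-72: c = 0.042701 rad, d = 271.44 km
Total = 790.68 + 2230.86 + 335.24 + 271.44 = 3628.22 km

3628 km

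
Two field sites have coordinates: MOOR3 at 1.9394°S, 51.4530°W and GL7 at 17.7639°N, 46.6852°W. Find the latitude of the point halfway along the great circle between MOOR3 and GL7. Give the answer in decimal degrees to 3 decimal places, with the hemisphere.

7.919°N

Bx = cos φ₂ cos Δλ = 0.949027,  By = cos φ₂ sin Δλ = 0.079155
φₘ = atan2(sin φ₁ + sin φ₂, √((cos φ₁ + Bx)² + By²)) = 7.91901°
λₘ = λ₁ + atan2(By, cos φ₁ + Bx) = -49.12667°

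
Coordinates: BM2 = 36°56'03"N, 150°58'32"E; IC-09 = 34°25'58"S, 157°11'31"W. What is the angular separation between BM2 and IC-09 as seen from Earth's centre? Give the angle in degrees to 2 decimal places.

86.12°

BM2: φ = +36.93417°, λ = +150.97556°
IC-09: φ = -34.43278°, λ = -157.19194°
Δφ = -71.3669°,  Δλ = 51.8325°
a = sin²(Δφ/2) + cos φ₁ cos φ₂ sin²(Δλ/2) = 0.466181
c = 2·arcsin(√a) = 1.503107 rad = 86.1217°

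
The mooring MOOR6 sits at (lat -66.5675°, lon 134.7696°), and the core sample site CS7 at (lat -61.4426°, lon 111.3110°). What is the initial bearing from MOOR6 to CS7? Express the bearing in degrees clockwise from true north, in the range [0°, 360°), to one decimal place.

Δλ = -23.4586°
y = sin Δλ · cos φ₂ = -0.190301
x = cos φ₁ sin φ₂ − sin φ₁ cos φ₂ cos Δλ = 0.053075
θ = atan2(y, x) = -74.4162° → 285.5838° (mod 360°)

285.6°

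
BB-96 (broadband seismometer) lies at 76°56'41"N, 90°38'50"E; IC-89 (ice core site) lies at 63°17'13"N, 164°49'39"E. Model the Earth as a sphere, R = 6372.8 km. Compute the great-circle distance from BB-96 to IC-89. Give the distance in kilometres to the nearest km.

BB-96: φ = +76.94472°, λ = +90.64722°
IC-89: φ = +63.28694°, λ = +164.82750°
Δφ = -13.6578°,  Δλ = 74.1803°
a = sin²(Δφ/2) + cos φ₁ cos φ₂ sin²(Δλ/2) = 0.051069
c = 2·arcsin(√a) = 0.455907 rad = 26.1215°
d = R·c = 6372.8 × 0.455907 = 2905.4 km

2905 km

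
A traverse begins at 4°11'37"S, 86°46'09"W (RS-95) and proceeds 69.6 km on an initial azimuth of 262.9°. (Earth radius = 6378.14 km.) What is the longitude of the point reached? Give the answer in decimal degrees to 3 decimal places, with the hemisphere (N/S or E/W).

87.391°W

RS-95: φ = -4.19361°, λ = -86.76917°
δ = d/R = 69.6/6378.14 = 0.010912 rad
φ₂ = arcsin(sin φ₁ cos δ + cos φ₁ sin δ cos θ)
   = arcsin(-0.07313·0.99994 + 0.99732·0.01091·-0.12360) = -4.27064°
λ₂ = λ₁ + atan2(sin θ sin δ cos φ₁, cos δ − sin φ₁ sin φ₂) = -87.39133°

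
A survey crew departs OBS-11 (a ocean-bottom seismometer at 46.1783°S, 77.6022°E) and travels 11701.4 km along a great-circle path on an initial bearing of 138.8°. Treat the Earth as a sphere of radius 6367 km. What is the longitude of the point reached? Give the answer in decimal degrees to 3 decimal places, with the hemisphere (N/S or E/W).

δ = d/R = 11701.4/6367 = 1.837820 rad
φ₂ = arcsin(sin φ₁ cos δ + cos φ₁ sin δ cos θ)
   = arcsin(-0.72150·-0.26386 + 0.69242·0.96456·-0.75241) = -18.18856°
λ₂ = λ₁ + atan2(sin θ sin δ cos φ₁, cos δ − sin φ₁ sin φ₂) = -144.36930°

144.369°W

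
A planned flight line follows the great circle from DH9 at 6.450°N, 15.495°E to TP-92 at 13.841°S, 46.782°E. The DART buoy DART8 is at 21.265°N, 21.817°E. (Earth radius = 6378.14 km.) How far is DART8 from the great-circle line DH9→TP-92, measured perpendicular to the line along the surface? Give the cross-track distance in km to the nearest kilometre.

1748 km

δ₁₃ = central angle DH9→DART8 = 0.279748 rad  (haversine)
θ₁₃ = bearing DH9→DART8 = 21.818°,  θ₁₂ = bearing DH9→TP-92 = 123.276°
dₓₜ = R·arcsin(sin δ₁₃ · sin(θ₁₃ − θ₁₂)) = 6378.14·arcsin(0.27611·sin(-101.458°)) = -1747.779 km
|dₓₜ| = 1747.779 km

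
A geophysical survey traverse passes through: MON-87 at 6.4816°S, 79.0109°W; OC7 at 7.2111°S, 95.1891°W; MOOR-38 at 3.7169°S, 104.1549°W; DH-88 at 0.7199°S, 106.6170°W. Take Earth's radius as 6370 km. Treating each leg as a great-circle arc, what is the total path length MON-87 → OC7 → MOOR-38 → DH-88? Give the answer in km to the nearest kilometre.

3284 km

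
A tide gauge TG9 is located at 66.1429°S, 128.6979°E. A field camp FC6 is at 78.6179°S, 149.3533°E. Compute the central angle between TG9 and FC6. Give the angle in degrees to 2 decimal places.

Δφ = -12.4750°,  Δλ = 20.6554°
a = sin²(Δφ/2) + cos φ₁ cos φ₂ sin²(Δλ/2) = 0.014370
c = 2·arcsin(√a) = 0.240330 rad = 13.7699°

13.77°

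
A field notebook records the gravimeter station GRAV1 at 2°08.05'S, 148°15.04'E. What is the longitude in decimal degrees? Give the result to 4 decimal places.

148° + 15.04′/60 = 148 + 0.25067 = 148.2507°

148.2507°E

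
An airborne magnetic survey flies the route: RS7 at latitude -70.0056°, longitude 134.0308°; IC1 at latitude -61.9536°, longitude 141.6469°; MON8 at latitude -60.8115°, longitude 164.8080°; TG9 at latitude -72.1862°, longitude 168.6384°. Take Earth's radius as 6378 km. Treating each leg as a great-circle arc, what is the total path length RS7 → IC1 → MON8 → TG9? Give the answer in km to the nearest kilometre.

3470 km

RS7→IC1: c = 0.150321 rad, d = 958.75 km
IC1→MON8: c = 0.193589 rad, d = 1234.71 km
MON8→TG9: c = 0.200209 rad, d = 1276.93 km
Total = 958.75 + 1234.71 + 1276.93 = 3470.39 km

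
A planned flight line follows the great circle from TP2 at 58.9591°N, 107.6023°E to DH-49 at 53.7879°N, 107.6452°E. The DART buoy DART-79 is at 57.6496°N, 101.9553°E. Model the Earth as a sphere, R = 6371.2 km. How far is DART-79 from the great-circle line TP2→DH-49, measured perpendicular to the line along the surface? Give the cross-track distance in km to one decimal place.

δ₁₃ = central angle TP2→DART-79 = 0.056580 rad  (haversine)
θ₁₃ = bearing TP2→DART-79 = 248.606°,  θ₁₂ = bearing TP2→DH-49 = 179.719°
dₓₜ = R·arcsin(sin δ₁₃ · sin(θ₁₃ − θ₁₂)) = 6371.2·arcsin(0.05655·sin(68.887°)) = 336.260 km
|dₓₜ| = 336.260 km

336.3 km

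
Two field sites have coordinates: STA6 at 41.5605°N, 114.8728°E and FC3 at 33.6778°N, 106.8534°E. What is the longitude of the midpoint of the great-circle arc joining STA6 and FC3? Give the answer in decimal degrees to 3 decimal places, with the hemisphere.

110.650°E

Bx = cos φ₂ cos Δλ = 0.824031,  By = cos φ₂ sin Δλ = -0.116095
φₘ = atan2(sin φ₁ + sin φ₂, √((cos φ₁ + Bx)² + By²)) = 37.68687°
λₘ = λ₁ + atan2(By, cos φ₁ + Bx) = 110.64986°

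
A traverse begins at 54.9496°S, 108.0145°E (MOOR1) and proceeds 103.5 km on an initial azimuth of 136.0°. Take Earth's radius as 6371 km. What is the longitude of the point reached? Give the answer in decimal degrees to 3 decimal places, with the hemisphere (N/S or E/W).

109.159°E

δ = d/R = 103.5/6371 = 0.016245 rad
φ₂ = arcsin(sin φ₁ cos δ + cos φ₁ sin δ cos θ)
   = arcsin(-0.81865·0.99987 + 0.57430·0.01624·-0.71934) = -55.61386°
λ₂ = λ₁ + atan2(sin θ sin δ cos φ₁, cos δ − sin φ₁ sin φ₂) = 109.15940°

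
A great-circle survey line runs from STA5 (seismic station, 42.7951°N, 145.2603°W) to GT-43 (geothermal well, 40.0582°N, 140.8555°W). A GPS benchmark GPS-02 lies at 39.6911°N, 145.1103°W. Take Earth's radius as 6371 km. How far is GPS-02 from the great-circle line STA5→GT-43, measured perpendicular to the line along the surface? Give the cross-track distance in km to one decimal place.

263.3 km

δ₁₃ = central angle STA5→GPS-02 = 0.054211 rad  (haversine)
θ₁₃ = bearing STA5→GPS-02 = 177.869°,  θ₁₂ = bearing STA5→GT-43 = 128.173°
dₓₜ = R·arcsin(sin δ₁₃ · sin(θ₁₃ − θ₁₂)) = 6371·arcsin(0.05418·sin(49.696°)) = 263.339 km
|dₓₜ| = 263.339 km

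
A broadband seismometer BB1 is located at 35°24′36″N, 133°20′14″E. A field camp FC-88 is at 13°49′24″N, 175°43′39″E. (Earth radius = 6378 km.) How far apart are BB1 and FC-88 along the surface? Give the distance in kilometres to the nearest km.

BB1: φ = +35.41000°, λ = +133.33722°
FC-88: φ = +13.82333°, λ = +175.72750°
Δφ = -21.5867°,  Δλ = 42.3903°
a = sin²(Δφ/2) + cos φ₁ cos φ₂ sin²(Δλ/2) = 0.138520
c = 2·arcsin(√a) = 0.762718 rad = 43.7005°
d = R·c = 6378 × 0.762718 = 4864.6 km

4865 km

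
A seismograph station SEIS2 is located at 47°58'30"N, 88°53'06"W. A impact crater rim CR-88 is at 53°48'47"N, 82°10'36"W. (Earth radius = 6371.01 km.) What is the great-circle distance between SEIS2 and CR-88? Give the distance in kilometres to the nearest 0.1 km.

801.0 km

SEIS2: φ = +47.97500°, λ = -88.88500°
CR-88: φ = +53.81306°, λ = -82.17667°
Δφ = 5.8381°,  Δλ = 6.7083°
a = sin²(Δφ/2) + cos φ₁ cos φ₂ sin²(Δλ/2) = 0.003946
c = 2·arcsin(√a) = 0.125723 rad = 7.2034°
d = R·c = 6371.01 × 0.125723 = 801.0 km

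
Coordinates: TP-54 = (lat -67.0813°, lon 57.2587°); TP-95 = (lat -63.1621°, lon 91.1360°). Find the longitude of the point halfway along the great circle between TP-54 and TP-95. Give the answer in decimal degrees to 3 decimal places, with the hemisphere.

75.485°E

Bx = cos φ₂ cos Δλ = 0.374824,  By = cos φ₂ sin Δλ = 0.251656
φₘ = atan2(sin φ₁ + sin φ₂, √((cos φ₁ + Bx)² + By²)) = -66.07225°
λₘ = λ₁ + atan2(By, cos φ₁ + Bx) = 75.48464°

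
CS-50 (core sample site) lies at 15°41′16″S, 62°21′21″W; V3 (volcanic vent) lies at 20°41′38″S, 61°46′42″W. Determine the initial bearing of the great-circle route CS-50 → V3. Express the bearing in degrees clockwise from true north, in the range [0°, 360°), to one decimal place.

CS-50: φ = -15.68778°, λ = -62.35583°
V3: φ = -20.69389°, λ = -61.77833°
Δλ = 0.5775°
y = sin Δλ · cos φ₂ = 0.009429
x = cos φ₁ sin φ₂ − sin φ₁ cos φ₂ cos Δλ = -0.087275
θ = atan2(y, x) = 173.8339° → 173.8339° (mod 360°)

173.8°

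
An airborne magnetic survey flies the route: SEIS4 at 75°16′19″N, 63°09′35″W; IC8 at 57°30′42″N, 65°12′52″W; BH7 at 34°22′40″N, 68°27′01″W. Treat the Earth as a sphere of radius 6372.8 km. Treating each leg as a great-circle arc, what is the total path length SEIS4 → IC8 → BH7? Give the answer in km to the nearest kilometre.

4562 km

SEIS4: φ = +75.27194°, λ = -63.15972°
IC8: φ = +57.51167°, λ = -65.21444°
BH7: φ = +34.37778°, λ = -68.45028°
SEIS4→IC8: c = 0.310263 rad, d = 1977.24 km
IC8→BH7: c = 0.405558 rad, d = 2584.54 km
Total = 1977.24 + 2584.54 = 4561.78 km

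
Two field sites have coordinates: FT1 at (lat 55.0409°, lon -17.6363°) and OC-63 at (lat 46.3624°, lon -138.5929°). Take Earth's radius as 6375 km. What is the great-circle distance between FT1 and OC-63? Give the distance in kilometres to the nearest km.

Δφ = -8.6785°,  Δλ = -120.9566°
a = sin²(Δφ/2) + cos φ₁ cos φ₂ sin²(Δλ/2) = 0.305133
c = 2·arcsin(√a) = 1.170454 rad = 67.0621°
d = R·c = 6375 × 1.170454 = 7461.6 km

7462 km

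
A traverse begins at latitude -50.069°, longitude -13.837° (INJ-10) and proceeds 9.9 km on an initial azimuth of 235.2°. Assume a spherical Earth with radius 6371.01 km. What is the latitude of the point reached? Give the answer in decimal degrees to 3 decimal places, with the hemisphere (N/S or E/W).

50.120°S

δ = d/R = 9.9/6371.01 = 0.001554 rad
φ₂ = arcsin(sin φ₁ cos δ + cos φ₁ sin δ cos θ)
   = arcsin(-0.76682·1.00000 + 0.64186·0.00155·-0.57071) = -50.11976°
λ₂ = λ₁ + atan2(sin θ sin δ cos φ₁, cos δ − sin φ₁ sin φ₂) = -13.95102°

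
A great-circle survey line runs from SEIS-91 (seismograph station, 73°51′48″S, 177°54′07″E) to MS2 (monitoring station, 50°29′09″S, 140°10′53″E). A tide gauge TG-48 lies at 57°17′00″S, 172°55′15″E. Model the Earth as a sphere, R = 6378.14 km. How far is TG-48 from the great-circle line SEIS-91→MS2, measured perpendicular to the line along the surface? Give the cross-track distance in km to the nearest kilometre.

1326 km

SEIS-91: φ = -73.86333°, λ = +177.90194°
MS2: φ = -50.48583°, λ = +140.18139°
TG-48: φ = -57.28333°, λ = +172.92083°
δ₁₃ = central angle SEIS-91→TG-48 = 0.291357 rad  (haversine)
θ₁₃ = bearing SEIS-91→TG-48 = 350.597°,  θ₁₂ = bearing SEIS-91→MS2 = 304.650°
dₓₜ = R·arcsin(sin δ₁₃ · sin(θ₁₃ − θ₁₂)) = 6378.14·arcsin(0.28725·sin(45.947°)) = 1326.288 km
|dₓₜ| = 1326.288 km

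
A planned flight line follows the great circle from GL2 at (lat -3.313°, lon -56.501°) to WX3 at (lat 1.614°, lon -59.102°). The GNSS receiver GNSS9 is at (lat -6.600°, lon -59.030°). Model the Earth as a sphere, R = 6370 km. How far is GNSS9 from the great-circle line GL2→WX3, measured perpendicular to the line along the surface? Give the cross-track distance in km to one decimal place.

418.0 km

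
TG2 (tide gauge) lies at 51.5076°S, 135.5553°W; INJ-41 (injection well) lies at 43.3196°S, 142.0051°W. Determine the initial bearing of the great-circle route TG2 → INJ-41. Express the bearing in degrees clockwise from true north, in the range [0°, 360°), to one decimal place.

329.5°

Δλ = -6.4498°
y = sin Δλ · cos φ₂ = -0.081726
x = cos φ₁ sin φ₂ − sin φ₁ cos φ₂ cos Δλ = 0.138817
θ = atan2(y, x) = -30.4867° → 329.5133° (mod 360°)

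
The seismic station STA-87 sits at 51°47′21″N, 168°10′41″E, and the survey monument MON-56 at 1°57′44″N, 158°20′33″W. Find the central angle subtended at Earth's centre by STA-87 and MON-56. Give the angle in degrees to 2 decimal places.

STA-87: φ = +51.78917°, λ = +168.17806°
MON-56: φ = +1.96222°, λ = -158.34250°
Δφ = -49.8269°,  Δλ = 33.4794°
a = sin²(Δφ/2) + cos φ₁ cos φ₂ sin²(Δλ/2) = 0.228735
c = 2·arcsin(√a) = 0.997350 rad = 57.1440°

57.14°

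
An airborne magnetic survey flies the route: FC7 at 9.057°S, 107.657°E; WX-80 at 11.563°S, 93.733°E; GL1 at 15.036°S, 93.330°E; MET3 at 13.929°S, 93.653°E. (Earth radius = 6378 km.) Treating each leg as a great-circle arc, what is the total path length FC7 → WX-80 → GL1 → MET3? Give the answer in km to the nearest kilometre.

2067 km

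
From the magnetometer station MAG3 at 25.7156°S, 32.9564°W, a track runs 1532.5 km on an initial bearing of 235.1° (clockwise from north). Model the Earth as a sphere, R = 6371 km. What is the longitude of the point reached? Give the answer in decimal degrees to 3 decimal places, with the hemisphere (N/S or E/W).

46.424°W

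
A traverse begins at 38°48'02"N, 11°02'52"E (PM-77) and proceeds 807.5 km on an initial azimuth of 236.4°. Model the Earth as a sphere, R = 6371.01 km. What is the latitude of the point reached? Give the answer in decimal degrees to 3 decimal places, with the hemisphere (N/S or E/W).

34.546°N

PM-77: φ = +38.80056°, λ = +11.04778°
δ = d/R = 807.5/6371.01 = 0.126746 rad
φ₂ = arcsin(sin φ₁ cos δ + cos φ₁ sin δ cos θ)
   = arcsin(0.62661·0.99198 + 0.77933·0.12641·-0.55339) = 34.54607°
λ₂ = λ₁ + atan2(sin θ sin δ cos φ₁, cos δ − sin φ₁ sin φ₂) = 3.70376°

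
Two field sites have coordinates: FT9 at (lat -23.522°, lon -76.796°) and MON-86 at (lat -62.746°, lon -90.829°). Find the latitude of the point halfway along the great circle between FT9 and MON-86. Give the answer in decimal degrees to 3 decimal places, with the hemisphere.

Bx = cos φ₂ cos Δλ = 0.444269,  By = cos φ₂ sin Δλ = -0.111041
φₘ = atan2(sin φ₁ + sin φ₂, √((cos φ₁ + Bx)² + By²)) = -43.32482°
λₘ = λ₁ + atan2(By, cos φ₁ + Bx) = -81.45969°

43.325°S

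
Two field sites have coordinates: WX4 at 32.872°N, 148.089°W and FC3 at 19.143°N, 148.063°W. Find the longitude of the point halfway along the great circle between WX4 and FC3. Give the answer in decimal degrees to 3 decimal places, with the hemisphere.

Bx = cos φ₂ cos Δλ = 0.944703,  By = cos φ₂ sin Δλ = 0.000429
φₘ = atan2(sin φ₁ + sin φ₂, √((cos φ₁ + Bx)² + By²)) = 26.00750°
λₘ = λ₁ + atan2(By, cos φ₁ + Bx) = -148.07524°

148.075°W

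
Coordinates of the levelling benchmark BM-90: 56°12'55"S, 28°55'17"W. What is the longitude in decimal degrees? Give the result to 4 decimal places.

28° + 55′/60 + 17″/3600 = 28 + 0.91667 + 0.00472 = 28.9214°

28.9214°W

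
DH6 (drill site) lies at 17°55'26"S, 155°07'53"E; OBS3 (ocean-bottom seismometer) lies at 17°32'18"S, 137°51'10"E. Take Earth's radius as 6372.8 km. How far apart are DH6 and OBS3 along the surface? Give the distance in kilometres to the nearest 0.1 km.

1830.4 km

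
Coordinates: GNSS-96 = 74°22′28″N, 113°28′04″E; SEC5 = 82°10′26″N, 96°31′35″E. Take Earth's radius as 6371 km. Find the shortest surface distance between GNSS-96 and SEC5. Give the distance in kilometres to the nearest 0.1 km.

GNSS-96: φ = +74.37444°, λ = +113.46778°
SEC5: φ = +82.17389°, λ = +96.52639°
Δφ = 7.7994°,  Δλ = -16.9414°
a = sin²(Δφ/2) + cos φ₁ cos φ₂ sin²(Δλ/2) = 0.005421
c = 2·arcsin(√a) = 0.147392 rad = 8.4449°
d = R·c = 6371 × 0.147392 = 939.0 km

939.0 km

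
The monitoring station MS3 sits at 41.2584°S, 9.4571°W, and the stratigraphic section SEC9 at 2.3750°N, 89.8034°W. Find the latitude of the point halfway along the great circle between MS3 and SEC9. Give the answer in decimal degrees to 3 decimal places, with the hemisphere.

24.641°S

Bx = cos φ₂ cos Δλ = 0.167549,  By = cos φ₂ sin Δλ = -0.984992
φₘ = atan2(sin φ₁ + sin φ₂, √((cos φ₁ + Bx)² + By²)) = -24.64073°
λₘ = λ₁ + atan2(By, cos φ₁ + Bx) = -56.43310°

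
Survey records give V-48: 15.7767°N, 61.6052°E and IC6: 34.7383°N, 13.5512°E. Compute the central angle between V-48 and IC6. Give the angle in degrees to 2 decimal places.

46.88°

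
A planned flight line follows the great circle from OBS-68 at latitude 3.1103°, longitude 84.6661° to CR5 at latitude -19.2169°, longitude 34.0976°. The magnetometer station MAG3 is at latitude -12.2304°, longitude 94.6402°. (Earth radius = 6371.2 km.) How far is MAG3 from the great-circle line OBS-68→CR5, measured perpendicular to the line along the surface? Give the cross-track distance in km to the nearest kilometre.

δ₁₃ = central angle OBS-68→MAG3 = 0.318773 rad  (haversine)
θ₁₃ = bearing OBS-68→MAG3 = 147.309°,  θ₁₂ = bearing OBS-68→CR5 = 243.653°
dₓₜ = R·arcsin(sin δ₁₃ · sin(θ₁₃ − θ₁₂)) = 6371.2·arcsin(0.31340·sin(-96.345°)) = -2018.092 km
|dₓₜ| = 2018.092 km

2018 km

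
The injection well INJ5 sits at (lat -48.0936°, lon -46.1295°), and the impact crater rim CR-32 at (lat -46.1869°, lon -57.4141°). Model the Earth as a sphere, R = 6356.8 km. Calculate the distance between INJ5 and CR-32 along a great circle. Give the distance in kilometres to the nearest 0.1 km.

876.6 km

Δφ = 1.9067°,  Δλ = -11.2846°
a = sin²(Δφ/2) + cos φ₁ cos φ₂ sin²(Δλ/2) = 0.004747
c = 2·arcsin(√a) = 0.137900 rad = 7.9011°
d = R·c = 6356.8 × 0.137900 = 876.6 km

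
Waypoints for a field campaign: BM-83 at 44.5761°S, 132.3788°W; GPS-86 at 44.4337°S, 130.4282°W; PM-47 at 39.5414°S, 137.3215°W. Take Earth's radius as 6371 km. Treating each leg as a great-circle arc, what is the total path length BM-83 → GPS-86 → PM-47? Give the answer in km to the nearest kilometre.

BM-83→GPS-86: c = 0.024406 rad, d = 155.49 km
GPS-86→PM-47: c = 0.123559 rad, d = 787.20 km
Total = 155.49 + 787.20 = 942.69 km

943 km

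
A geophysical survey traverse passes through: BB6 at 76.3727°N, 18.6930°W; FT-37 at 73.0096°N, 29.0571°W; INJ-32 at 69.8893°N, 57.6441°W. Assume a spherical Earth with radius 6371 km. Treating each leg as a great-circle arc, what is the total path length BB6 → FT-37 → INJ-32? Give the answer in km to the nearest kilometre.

BB6→FT-37: c = 0.075456 rad, d = 480.73 km
FT-37→INJ-32: c = 0.165907 rad, d = 1056.99 km
Total = 480.73 + 1056.99 = 1537.72 km

1538 km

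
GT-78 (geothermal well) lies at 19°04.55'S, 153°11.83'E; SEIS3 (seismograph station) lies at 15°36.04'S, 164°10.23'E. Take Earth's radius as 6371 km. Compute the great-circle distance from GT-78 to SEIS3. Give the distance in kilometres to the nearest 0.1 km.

GT-78: φ = -19.07583°, λ = +153.19717°
SEIS3: φ = -15.60067°, λ = +164.17050°
Δφ = 3.4752°,  Δλ = 10.9733°
a = sin²(Δφ/2) + cos φ₁ cos φ₂ sin²(Δλ/2) = 0.009241
c = 2·arcsin(√a) = 0.192559 rad = 11.0328°
d = R·c = 6371 × 0.192559 = 1226.8 km

1226.8 km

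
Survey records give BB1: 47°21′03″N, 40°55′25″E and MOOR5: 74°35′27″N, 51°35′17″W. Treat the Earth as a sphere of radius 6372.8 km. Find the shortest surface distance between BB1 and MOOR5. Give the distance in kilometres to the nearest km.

5058 km

BB1: φ = +47.35083°, λ = +40.92361°
MOOR5: φ = +74.59083°, λ = -51.58806°
Δφ = 27.2400°,  Δλ = -92.5117°
a = sin²(Δφ/2) + cos φ₁ cos φ₂ sin²(Δλ/2) = 0.149406
c = 2·arcsin(√a) = 0.793735 rad = 45.4777°
d = R·c = 6372.8 × 0.793735 = 5058.3 km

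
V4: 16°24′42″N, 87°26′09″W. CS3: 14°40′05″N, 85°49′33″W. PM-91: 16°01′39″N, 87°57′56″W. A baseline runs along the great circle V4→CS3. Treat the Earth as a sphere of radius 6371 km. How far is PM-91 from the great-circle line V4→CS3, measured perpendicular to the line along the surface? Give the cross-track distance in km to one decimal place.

V4: φ = +16.41167°, λ = -87.43583°
CS3: φ = +14.66806°, λ = -85.82583°
PM-91: φ = +16.02750°, λ = -87.96556°
δ₁₃ = central angle V4→PM-91 = 0.011125 rad  (haversine)
θ₁₃ = bearing V4→PM-91 = 233.011°,  θ₁₂ = bearing V4→CS3 = 138.125°
dₓₜ = R·arcsin(sin δ₁₃ · sin(θ₁₃ − θ₁₂)) = 6371·arcsin(0.01112·sin(94.887°)) = 70.619 km
|dₓₜ| = 70.619 km

70.6 km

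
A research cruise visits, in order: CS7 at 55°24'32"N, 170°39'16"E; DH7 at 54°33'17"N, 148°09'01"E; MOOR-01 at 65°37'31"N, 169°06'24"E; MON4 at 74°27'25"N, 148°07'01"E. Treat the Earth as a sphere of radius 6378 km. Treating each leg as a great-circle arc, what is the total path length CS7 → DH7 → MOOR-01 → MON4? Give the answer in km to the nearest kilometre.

4365 km

CS7: φ = +55.40889°, λ = +170.65444°
DH7: φ = +54.55472°, λ = +148.15028°
MOOR-01: φ = +65.62528°, λ = +169.10667°
MON4: φ = +74.45694°, λ = +148.11694°
CS7→DH7: c = 0.224891 rad, d = 1434.36 km
DH7→MOOR-01: c = 0.263209 rad, d = 1678.75 km
MOOR-01→MON4: c = 0.196246 rad, d = 1251.66 km
Total = 1434.36 + 1678.75 + 1251.66 = 4364.76 km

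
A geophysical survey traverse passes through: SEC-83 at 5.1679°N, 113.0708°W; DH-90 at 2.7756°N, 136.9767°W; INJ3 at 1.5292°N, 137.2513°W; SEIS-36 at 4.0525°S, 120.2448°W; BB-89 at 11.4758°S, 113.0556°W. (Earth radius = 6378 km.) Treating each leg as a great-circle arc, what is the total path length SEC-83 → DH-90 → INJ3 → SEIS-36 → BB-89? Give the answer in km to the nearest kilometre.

5946 km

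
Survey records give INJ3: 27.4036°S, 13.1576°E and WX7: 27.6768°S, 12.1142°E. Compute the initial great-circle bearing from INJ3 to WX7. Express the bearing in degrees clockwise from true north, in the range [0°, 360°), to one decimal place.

Δλ = -1.0434°
y = sin Δλ · cos φ₂ = -0.016126
x = cos φ₁ sin φ₂ − sin φ₁ cos φ₂ cos Δλ = -0.004836
θ = atan2(y, x) = -106.6925° → 253.3075° (mod 360°)

253.3°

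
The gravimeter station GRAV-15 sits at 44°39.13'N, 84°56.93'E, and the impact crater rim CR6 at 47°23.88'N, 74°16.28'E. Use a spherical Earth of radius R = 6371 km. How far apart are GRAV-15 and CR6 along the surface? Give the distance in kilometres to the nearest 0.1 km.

GRAV-15: φ = +44.65217°, λ = +84.94883°
CR6: φ = +47.39800°, λ = +74.27133°
Δφ = 2.7458°,  Δλ = -10.6775°
a = sin²(Δφ/2) + cos φ₁ cos φ₂ sin²(Δλ/2) = 0.004743
c = 2·arcsin(√a) = 0.137846 rad = 7.8980°
d = R·c = 6371 × 0.137846 = 878.2 km

878.2 km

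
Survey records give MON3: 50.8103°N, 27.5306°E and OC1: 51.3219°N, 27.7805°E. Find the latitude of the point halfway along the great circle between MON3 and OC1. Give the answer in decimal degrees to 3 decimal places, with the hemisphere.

51.066°N

Bx = cos φ₂ cos Δλ = 0.624938,  By = cos φ₂ sin Δλ = 0.002726
φₘ = atan2(sin φ₁ + sin φ₂, √((cos φ₁ + Bx)² + By²)) = 51.06617°
λₘ = λ₁ + atan2(By, cos φ₁ + Bx) = 27.65486°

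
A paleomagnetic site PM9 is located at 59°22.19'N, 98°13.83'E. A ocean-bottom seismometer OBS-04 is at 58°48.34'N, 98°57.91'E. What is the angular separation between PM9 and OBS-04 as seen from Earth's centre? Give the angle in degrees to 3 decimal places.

0.679°

PM9: φ = +59.36983°, λ = +98.23050°
OBS-04: φ = +58.80567°, λ = +98.96517°
Δφ = -0.5642°,  Δλ = 0.7347°
a = sin²(Δφ/2) + cos φ₁ cos φ₂ sin²(Δλ/2) = 0.000035
c = 2·arcsin(√a) = 0.011847 rad = 0.6788°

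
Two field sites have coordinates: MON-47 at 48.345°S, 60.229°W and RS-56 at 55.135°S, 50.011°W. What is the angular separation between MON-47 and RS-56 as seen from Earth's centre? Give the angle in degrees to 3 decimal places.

Δφ = -6.7900°,  Δλ = 10.2180°
a = sin²(Δφ/2) + cos φ₁ cos φ₂ sin²(Δλ/2) = 0.006520
c = 2·arcsin(√a) = 0.161667 rad = 9.2629°

9.263°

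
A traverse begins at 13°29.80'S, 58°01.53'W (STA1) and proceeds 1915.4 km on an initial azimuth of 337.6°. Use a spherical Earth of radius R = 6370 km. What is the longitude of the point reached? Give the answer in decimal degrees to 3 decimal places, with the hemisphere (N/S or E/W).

64.512°W

STA1: φ = -13.49667°, λ = -58.02550°
δ = d/R = 1915.4/6370 = 0.300691 rad
φ₂ = arcsin(sin φ₁ cos δ + cos φ₁ sin δ cos θ)
   = arcsin(-0.23339·0.95513 + 0.97238·0.29618·0.92455) = 2.48470°
λ₂ = λ₁ + atan2(sin θ sin δ cos φ₁, cos δ − sin φ₁ sin φ₂) = -64.51215°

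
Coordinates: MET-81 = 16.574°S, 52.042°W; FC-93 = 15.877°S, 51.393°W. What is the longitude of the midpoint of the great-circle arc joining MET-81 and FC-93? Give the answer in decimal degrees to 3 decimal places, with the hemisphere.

51.717°W

Bx = cos φ₂ cos Δλ = 0.961790,  By = cos φ₂ sin Δλ = 0.010895
φₘ = atan2(sin φ₁ + sin φ₂, √((cos φ₁ + Bx)² + By²)) = -16.22575°
λₘ = λ₁ + atan2(By, cos φ₁ + Bx) = -51.71693°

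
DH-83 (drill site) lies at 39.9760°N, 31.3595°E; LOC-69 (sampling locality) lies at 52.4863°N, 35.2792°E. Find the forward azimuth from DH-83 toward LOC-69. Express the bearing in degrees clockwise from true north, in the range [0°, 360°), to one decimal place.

10.8°

Δλ = 3.9197°
y = sin Δλ · cos φ₂ = 0.041627
x = cos φ₁ sin φ₂ − sin φ₁ cos φ₂ cos Δλ = 0.217530
θ = atan2(y, x) = 10.8332° → 10.8332° (mod 360°)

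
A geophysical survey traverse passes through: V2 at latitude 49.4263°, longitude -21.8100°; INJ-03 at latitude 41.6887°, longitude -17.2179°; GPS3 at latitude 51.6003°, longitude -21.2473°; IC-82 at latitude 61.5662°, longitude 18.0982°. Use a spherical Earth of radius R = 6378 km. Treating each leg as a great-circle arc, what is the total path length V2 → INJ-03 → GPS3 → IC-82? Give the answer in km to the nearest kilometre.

4680 km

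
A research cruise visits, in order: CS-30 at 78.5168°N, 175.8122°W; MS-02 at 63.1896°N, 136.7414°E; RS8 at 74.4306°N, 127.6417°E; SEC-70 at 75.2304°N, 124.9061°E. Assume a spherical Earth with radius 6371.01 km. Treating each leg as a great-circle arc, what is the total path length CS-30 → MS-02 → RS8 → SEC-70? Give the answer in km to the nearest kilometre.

3721 km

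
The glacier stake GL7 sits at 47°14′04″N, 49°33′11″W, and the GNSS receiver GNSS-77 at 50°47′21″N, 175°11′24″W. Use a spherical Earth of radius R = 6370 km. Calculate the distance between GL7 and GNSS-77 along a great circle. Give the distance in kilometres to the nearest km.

7940 km

GL7: φ = +47.23444°, λ = -49.55306°
GNSS-77: φ = +50.78917°, λ = -175.19000°
Δφ = 3.5547°,  Δλ = -125.6369°
a = sin²(Δφ/2) + cos φ₁ cos φ₂ sin²(Δλ/2) = 0.340636
c = 2·arcsin(√a) = 1.246408 rad = 71.4139°
d = R·c = 6370 × 1.246408 = 7939.6 km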